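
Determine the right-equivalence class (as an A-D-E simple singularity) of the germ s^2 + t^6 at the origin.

A_{5}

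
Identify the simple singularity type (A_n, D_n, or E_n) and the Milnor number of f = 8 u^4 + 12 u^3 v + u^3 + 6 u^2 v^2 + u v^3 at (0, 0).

The Hessian of f at 0 is [[0, 0], [0, 0]] with rank 0, so corank 2. A Groebner basis of the Jacobian ideal J(f) in C{u,v} is {3*u^2/4 + v^4 + v^3/4, u^3, u^2*v - u^2/4 - v^3/12, u^2 + u*v^2 + v^3/3}; counting standard monomials gives mu = 7. Corank 2; j^3 = u^3 is a perfect cube, so E-series; the 4-jet and mu = 7 give E_7.

Type E7, Milnor number mu = 7.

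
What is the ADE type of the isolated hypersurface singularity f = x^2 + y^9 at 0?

A_{8}

The Hessian of f at 0 has rank 1. Corank 1: A-series; mu = 8 gives A_8.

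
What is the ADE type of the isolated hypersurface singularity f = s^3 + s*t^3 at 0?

E_{7}

The Hessian of f at 0 is [[0, 0], [0, 0]] with rank 0, so corank 2. A Groebner basis of the Jacobian ideal J(f) in C{s,t} is {s^3, s*t^2, 3*s^2 + t^3}; counting standard monomials gives mu = 7. Corank 2; j^3 = s^3 is a perfect cube, so E-series; the 4-jet and mu = 7 give E_7.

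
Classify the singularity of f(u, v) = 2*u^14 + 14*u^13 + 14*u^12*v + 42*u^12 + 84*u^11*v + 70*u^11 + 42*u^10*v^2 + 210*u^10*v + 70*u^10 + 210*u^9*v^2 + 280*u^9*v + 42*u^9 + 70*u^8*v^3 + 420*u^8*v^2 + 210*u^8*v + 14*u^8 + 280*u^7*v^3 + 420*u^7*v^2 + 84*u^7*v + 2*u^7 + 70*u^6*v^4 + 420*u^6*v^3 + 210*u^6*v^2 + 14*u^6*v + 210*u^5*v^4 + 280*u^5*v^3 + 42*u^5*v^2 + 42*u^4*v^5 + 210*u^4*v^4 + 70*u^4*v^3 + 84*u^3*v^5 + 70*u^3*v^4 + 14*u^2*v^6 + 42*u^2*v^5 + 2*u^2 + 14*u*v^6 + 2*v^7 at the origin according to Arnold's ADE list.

A6

The Hessian of f at 0 is [[4, 0], [0, 0]] with rank 1, so corank 1. A Groebner basis of the Jacobian ideal J(f) in C{u,v} is {v^6, u}; counting standard monomials gives mu = 6. Corank 1: A-series; mu = 6 gives A_6.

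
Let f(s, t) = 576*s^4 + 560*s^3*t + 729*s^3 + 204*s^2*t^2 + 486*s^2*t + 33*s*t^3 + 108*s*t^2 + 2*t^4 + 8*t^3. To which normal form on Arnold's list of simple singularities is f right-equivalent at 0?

E7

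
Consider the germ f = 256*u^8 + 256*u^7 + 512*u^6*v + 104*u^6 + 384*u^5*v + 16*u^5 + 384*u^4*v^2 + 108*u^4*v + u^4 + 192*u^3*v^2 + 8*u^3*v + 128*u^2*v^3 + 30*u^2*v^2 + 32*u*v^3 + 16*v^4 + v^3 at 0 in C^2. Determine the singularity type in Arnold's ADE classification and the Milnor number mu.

The Hessian of f at 0 is [[0, 0], [0, 0]] with rank 0, so corank 2. A Groebner basis of the Jacobian ideal J(f) in C{u,v} is {u^3 - 3*v^2/2, u^2*v + v^2/4, u*v^2, v^3}; counting standard monomials gives mu = 6. Corank 2; j^3 = v^3 is a perfect cube, so E-series; the 4-jet and mu = 6 give E_6.

Type E_{6}, Milnor number mu = 6.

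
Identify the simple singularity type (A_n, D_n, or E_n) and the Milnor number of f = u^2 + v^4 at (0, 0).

Type A_3, Milnor number mu = 3.

The Hessian of f at 0 is [[2, 0], [0, 0]] with rank 1, so corank 1. A Groebner basis of the Jacobian ideal J(f) in C{u,v} is {v^3, u}; counting standard monomials gives mu = 3. Corank 1: A-series; mu = 3 gives A_3.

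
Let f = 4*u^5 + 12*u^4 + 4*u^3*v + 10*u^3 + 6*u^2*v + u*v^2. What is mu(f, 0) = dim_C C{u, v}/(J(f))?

The Hessian of f at 0 has rank 0. Corank 2; j^3 = u*(10*u^2 + 6*u*v + v^2) splits into three distinct lines over C (the quadratic factor has nonzero discriminant), so D_4.

4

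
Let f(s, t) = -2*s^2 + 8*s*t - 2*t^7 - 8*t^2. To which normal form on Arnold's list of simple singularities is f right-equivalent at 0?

A_{6}

The Hessian of f at 0 is [[-4, 8], [8, -16]] with rank 1, so corank 1. A Groebner basis of the Jacobian ideal J(f) in C{s,t} is {t^6, s - 2*t}; counting standard monomials gives mu = 6. Corank 1: A-series; mu = 6 gives A_6.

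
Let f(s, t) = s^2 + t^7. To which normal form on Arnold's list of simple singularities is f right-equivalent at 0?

A_{6}

The Hessian of f at 0 is [[2, 0], [0, 0]] with rank 1, so corank 1. A Groebner basis of the Jacobian ideal J(f) in C{s,t} is {t^6, s}; counting standard monomials gives mu = 6. Corank 1: A-series; mu = 6 gives A_6.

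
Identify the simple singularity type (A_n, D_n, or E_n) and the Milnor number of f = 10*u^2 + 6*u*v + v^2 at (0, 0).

Type A1, Milnor number mu = 1.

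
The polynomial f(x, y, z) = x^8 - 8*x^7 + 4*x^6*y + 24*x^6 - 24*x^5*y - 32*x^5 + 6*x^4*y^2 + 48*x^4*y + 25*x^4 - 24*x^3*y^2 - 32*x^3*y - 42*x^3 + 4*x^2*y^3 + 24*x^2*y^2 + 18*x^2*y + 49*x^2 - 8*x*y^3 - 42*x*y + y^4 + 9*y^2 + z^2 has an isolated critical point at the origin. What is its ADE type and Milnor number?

Type A3, Milnor number mu = 3.

The Hessian of f at 0 is [[98, -42, 0], [-42, 18, 0], [0, 0, 2]] with rank 2, so corank 1. A Groebner basis of the Jacobian ideal J(f) in C{x,y,z} is {x^2 - 7*x/3 + y, x*y - 49*x/9 + 7*y/3, -343*x/27 + y^2 + 49*y/9, z}; counting standard monomials gives mu = 3. Corank 1: A-series; mu = 3 gives A_3.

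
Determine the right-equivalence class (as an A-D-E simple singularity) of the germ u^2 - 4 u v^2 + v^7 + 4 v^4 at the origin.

A_6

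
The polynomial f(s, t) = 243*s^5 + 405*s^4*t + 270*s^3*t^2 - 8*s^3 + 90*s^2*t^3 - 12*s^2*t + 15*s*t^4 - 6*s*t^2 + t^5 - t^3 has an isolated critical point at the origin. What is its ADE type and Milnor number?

Type E_8, Milnor number mu = 8.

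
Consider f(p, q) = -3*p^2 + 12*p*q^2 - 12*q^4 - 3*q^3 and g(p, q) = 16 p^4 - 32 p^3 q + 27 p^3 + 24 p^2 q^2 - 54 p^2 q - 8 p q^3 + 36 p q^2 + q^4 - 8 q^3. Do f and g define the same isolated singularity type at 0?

No.

The Hessian of f at 0 has rank 1. Corank 1: A-series; mu = 2 gives A_2. The Hessian of g at 0 has rank 0. Corank 2; j^3 = (3*p - 2*q)^3 is a perfect cube, so E-series; the 4-jet and mu = 6 give E_6. f is A_2 but g is E_6, hence not right-equivalent.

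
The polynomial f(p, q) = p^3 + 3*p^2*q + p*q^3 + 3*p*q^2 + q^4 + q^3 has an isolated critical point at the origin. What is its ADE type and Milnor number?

Type E_{7}, Milnor number mu = 7.

The Hessian of f at 0 is [[0, 0], [0, 0]] with rank 0, so corank 2. A Groebner basis of the Jacobian ideal J(f) in C{p,q} is {p^3 + 3*p^2*q + 6*p^2 + 12*p*q + 6*q^2, -3*p^2 + p*q^2 - 6*p*q - 3*q^2, 3*p^2 + 6*p*q + q^3 + 3*q^2}; counting standard monomials gives mu = 7. Corank 2; j^3 = (p + q)^3 is a perfect cube, so E-series; the 4-jet and mu = 7 give E_7.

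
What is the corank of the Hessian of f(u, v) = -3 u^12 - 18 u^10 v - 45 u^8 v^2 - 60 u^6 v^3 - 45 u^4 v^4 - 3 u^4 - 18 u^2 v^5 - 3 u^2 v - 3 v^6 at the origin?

2

Hessian at 0 has rank 0.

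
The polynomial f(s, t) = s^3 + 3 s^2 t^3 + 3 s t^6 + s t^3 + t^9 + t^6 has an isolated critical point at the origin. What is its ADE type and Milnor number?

The Hessian of f at 0 is [[0, 0], [0, 0]] with rank 0, so corank 2. A Groebner basis of the Jacobian ideal J(f) in C{s,t} is {s^3, s*t^2, 3*s^2 + t^3}; counting standard monomials gives mu = 7. Corank 2; j^3 = s^3 is a perfect cube, so E-series; the 4-jet and mu = 7 give E_7.

Type E_7, Milnor number mu = 7.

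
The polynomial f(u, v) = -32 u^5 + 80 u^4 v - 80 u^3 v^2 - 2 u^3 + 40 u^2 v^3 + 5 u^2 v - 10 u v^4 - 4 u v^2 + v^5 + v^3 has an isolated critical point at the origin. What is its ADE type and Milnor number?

The Hessian of f at 0 has rank 0. Corank 2; j^3 = -(u - v)^2*(2*u - v) has shape L^2 M (L != M), so D-series; mu = 6 gives D_6.

Type D6, Milnor number mu = 6.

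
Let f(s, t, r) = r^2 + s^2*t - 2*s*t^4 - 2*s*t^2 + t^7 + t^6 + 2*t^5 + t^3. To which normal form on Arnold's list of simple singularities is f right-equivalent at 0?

D_7

The Hessian of f at 0 is [[0, 0, 0], [0, 0, 0], [0, 0, 2]] with rank 1, so corank 2. A Groebner basis of the Jacobian ideal J(f) in C{s,t,r} is {-s*t + t^4 + t^2, s^3 + s^2/2 - s*t - t^3 + t^2/2, s^2*t + s^2/3 - 2*s*t/3 - t^3 + t^2/3, s^2/6 + s*t^2 - s*t/3 - t^3 + t^2/6, r}; counting standard monomials gives mu = 7. Corank 2; j^3 = t*(s - t)^2 has shape L^2 M (L != M), so D-series; mu = 7 gives D_7.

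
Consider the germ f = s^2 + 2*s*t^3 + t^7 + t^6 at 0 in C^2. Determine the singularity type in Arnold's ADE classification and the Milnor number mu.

The Hessian of f at 0 is [[2, 0], [0, 0]] with rank 1, so corank 1. A Groebner basis of the Jacobian ideal J(f) in C{s,t} is {s + t^3, s^2}; counting standard monomials gives mu = 6. Corank 1: A-series; mu = 6 gives A_6.

Type A_{6}, Milnor number mu = 6.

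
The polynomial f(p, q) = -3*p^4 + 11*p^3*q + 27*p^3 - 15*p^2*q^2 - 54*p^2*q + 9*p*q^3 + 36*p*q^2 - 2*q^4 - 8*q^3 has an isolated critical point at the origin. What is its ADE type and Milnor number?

Type E_{7}, Milnor number mu = 7.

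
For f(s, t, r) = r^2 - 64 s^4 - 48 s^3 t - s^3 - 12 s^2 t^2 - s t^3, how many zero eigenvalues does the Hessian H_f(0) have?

2

Hessian at 0 has rank 1.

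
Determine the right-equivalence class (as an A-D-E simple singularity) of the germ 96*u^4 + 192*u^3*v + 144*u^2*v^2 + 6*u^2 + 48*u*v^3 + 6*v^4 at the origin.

The Hessian of f at 0 has rank 1. Corank 1: A-series; mu = 3 gives A_3.

A_3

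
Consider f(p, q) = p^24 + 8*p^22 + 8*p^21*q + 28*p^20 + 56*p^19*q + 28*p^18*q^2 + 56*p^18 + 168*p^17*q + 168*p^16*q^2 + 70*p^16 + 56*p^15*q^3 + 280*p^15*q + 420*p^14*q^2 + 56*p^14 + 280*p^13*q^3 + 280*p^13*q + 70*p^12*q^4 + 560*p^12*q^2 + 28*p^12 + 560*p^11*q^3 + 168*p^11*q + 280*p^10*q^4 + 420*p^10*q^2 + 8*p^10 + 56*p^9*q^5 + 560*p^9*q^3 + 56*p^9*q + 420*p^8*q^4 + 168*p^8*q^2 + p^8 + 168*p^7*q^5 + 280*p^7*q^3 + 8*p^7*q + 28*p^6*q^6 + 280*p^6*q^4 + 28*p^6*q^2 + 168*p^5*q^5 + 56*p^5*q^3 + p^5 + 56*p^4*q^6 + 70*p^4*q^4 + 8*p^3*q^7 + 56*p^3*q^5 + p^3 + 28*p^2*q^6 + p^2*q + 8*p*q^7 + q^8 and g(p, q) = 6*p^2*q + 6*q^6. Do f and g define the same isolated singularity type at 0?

No.

The Hessian of f at 0 has rank 0. Corank 2; j^3 = p^2*(p + q) has shape L^2 M (L != M), so D-series; mu = 9 gives D_9. The Hessian of g at 0 has rank 0. Corank 2; j^3 = 6*p^2*q has shape L^2 M (L != M), so D-series; mu = 7 gives D_7. f is D_9 but g is D_7, hence not right-equivalent.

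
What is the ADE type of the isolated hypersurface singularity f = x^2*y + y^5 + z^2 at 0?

The Hessian of f at 0 is [[0, 0, 0], [0, 0, 0], [0, 0, 2]] with rank 1, so corank 2. A Groebner basis of the Jacobian ideal J(f) in C{x,y,z} is {x^2/5 + y^4, x^3, x*y, z}; counting standard monomials gives mu = 6. Corank 2; j^3 = x^2*y has shape L^2 M (L != M), so D-series; mu = 6 gives D_6.

D_{6}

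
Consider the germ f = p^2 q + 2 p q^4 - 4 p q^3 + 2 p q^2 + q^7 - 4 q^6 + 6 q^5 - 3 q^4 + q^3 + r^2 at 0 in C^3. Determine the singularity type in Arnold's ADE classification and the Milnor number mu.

Type D5, Milnor number mu = 5.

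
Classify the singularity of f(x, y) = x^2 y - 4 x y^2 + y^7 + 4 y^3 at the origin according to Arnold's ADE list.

D8

The Hessian of f at 0 is [[0, 0], [0, 0]] with rank 0, so corank 2. A Groebner basis of the Jacobian ideal J(f) in C{x,y} is {x^2/7 + y^6 - 4*y^2/7, x^3 - 8*y^3, x*y - 2*y^2}; counting standard monomials gives mu = 8. Corank 2; j^3 = y*(x - 2*y)^2 has shape L^2 M (L != M), so D-series; mu = 8 gives D_8.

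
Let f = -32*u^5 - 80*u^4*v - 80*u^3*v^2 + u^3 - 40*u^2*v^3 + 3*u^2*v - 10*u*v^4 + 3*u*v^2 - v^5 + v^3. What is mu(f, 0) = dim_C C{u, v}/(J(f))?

8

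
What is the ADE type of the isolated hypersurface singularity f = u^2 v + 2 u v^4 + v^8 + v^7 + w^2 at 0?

D_9

The Hessian of f at 0 has rank 1. Corank 2; j^3 = u^2*v has shape L^2 M (L != M), so D-series; mu = 9 gives D_9.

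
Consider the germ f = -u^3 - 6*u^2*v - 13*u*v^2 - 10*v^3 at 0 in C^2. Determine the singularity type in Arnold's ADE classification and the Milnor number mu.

Type D_4, Milnor number mu = 4.

The Hessian of f at 0 has rank 0. Corank 2; j^3 = -(u + 2*v)*(u^2 + 4*u*v + 5*v^2) splits into three distinct lines over C (the quadratic factor has nonzero discriminant), so D_4.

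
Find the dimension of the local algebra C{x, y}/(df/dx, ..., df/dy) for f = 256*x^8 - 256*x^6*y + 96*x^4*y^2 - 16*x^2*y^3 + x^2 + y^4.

3

The Hessian of f at 0 is [[2, 0], [0, 0]] with rank 1, so corank 1. A Groebner basis of the Jacobian ideal J(f) in C{x,y} is {y^3, x}; counting standard monomials gives mu = 3. Corank 1: A-series; mu = 3 gives A_3.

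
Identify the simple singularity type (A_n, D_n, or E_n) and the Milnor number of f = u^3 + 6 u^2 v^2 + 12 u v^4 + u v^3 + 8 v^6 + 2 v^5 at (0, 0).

The Hessian of f at 0 is [[0, 0], [0, 0]] with rank 0, so corank 2. A Groebner basis of the Jacobian ideal J(f) in C{u,v} is {-u^2/4 + v^4 - v^3/12, u^3, u^2*v + u^2/12 + v^3/36, u^2/2 + u*v^2 + v^3/6}; counting standard monomials gives mu = 7. Corank 2; j^3 = u^3 is a perfect cube, so E-series; the 4-jet and mu = 7 give E_7.

Type E_7, Milnor number mu = 7.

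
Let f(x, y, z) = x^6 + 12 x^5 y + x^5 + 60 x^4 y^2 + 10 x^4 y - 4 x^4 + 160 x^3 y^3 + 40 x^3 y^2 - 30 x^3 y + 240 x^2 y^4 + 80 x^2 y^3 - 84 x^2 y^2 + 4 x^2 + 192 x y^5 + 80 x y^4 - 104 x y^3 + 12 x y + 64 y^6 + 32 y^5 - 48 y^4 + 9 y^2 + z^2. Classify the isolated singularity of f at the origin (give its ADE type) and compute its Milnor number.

Type A_4, Milnor number mu = 4.

The Hessian of f at 0 is [[8, 12, 0], [12, 18, 0], [0, 0, 2]] with rank 2, so corank 1. A Groebner basis of the Jacobian ideal J(f) in C{x,y,z} is {-16*x + y^3 - 24*y, x^2 - 9*y^2/4, x*y + 3*y^2/2, z}; counting standard monomials gives mu = 4. Corank 1: A-series; mu = 4 gives A_4.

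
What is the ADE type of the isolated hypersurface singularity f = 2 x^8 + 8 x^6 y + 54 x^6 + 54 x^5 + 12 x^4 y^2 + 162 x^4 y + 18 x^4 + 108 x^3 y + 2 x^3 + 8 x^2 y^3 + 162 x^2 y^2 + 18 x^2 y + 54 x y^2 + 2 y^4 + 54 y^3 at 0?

E6

The Hessian of f at 0 is [[0, 0], [0, 0]] with rank 0, so corank 2. A Groebner basis of the Jacobian ideal J(f) in C{x,y} is {x^3 + x^2/2 + 3*x*y + 9*y^2/2, x^2*y - x^2/9 - 2*x*y/3 - y^2, x^2/54 + x*y^2 + x*y/9 + y^2/6, y^3}; counting standard monomials gives mu = 6. Corank 2; j^3 = 2*(x + 3*y)^3 is a perfect cube, so E-series; the 4-jet and mu = 6 give E_6.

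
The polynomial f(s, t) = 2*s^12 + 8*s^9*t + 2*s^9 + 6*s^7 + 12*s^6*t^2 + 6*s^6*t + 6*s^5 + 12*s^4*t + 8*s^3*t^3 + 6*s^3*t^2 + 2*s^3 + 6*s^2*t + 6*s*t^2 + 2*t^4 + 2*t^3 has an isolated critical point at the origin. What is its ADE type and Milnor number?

Type E6, Milnor number mu = 6.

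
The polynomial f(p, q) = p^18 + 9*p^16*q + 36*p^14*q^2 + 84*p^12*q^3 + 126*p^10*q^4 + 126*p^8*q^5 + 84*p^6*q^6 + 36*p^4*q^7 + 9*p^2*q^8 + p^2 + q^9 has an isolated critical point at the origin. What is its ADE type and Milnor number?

Type A_8, Milnor number mu = 8.

The Hessian of f at 0 has rank 1. Corank 1: A-series; mu = 8 gives A_8.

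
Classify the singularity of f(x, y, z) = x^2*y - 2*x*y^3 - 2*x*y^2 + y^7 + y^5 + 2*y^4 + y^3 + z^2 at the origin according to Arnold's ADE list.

D_8

The Hessian of f at 0 has rank 1. Corank 2; j^3 = y*(x - y)^2 has shape L^2 M (L != M), so D-series; mu = 8 gives D_8.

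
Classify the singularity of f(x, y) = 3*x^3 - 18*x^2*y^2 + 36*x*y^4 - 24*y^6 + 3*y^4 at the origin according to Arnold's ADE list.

E_6

The Hessian of f at 0 is [[0, 0], [0, 0]] with rank 0, so corank 2. A Groebner basis of the Jacobian ideal J(f) in C{x,y} is {x^3, x^2*y, -x^2/4 + x*y^2, y^3}; counting standard monomials gives mu = 6. Corank 2; j^3 = 3*x^3 is a perfect cube, so E-series; the 4-jet and mu = 6 give E_6.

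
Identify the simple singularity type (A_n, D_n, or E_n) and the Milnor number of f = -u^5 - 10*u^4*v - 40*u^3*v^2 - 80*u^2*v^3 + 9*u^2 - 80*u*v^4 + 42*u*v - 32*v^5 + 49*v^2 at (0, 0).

The Hessian of f at 0 is [[18, 42], [42, 98]] with rank 1, so corank 1. A Groebner basis of the Jacobian ideal J(f) in C{u,v} is {v^4, u + 7*v/3}; counting standard monomials gives mu = 4. Corank 1: A-series; mu = 4 gives A_4.

Type A4, Milnor number mu = 4.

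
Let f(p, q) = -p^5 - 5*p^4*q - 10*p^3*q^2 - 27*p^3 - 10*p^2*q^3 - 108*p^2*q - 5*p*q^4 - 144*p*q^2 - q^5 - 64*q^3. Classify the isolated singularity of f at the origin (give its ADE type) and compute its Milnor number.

The Hessian of f at 0 has rank 0. Corank 2; j^3 = -(3*p + 4*q)^3 is a perfect cube, so E-series; the 5-jet and mu = 8 give E_8.

Type E_{8}, Milnor number mu = 8.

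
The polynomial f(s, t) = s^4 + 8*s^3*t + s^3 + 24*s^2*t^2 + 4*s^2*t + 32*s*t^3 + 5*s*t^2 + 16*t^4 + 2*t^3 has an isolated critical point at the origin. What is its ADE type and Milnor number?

The Hessian of f at 0 is [[0, 0], [0, 0]] with rank 0, so corank 2. A Groebner basis of the Jacobian ideal J(f) in C{s,t} is {s*t^2 + s*t/4 + t^2/4, -s*t/4 + t^3 - t^2/4, s^2 + 3*s*t + 2*t^2}; counting standard monomials gives mu = 5. Corank 2; j^3 = (s + t)^2*(s + 2*t) has shape L^2 M (L != M), so D-series; mu = 5 gives D_5.

Type D_5, Milnor number mu = 5.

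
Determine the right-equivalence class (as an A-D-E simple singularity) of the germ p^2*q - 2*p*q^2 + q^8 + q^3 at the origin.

D_{9}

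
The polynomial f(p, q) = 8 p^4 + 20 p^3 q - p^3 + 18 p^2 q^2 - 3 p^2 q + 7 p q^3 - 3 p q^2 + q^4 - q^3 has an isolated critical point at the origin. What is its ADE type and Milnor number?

The Hessian of f at 0 is [[0, 0], [0, 0]] with rank 0, so corank 2. A Groebner basis of the Jacobian ideal J(f) in C{p,q} is {3*p^2/4 + 3*p*q/2 + q^4 + q^3/4 + 3*q^2/4, p^3 - 9*p^2/4 - 9*p*q/2 + q^3/4 - 9*q^2/4, p^2*q + 7*p^2/4 + 7*p*q/2 - 5*q^3/12 + 7*q^2/4, -p^2 + p*q^2 - 2*p*q + 2*q^3/3 - q^2}; counting standard monomials gives mu = 7. Corank 2; j^3 = -(p + q)^3 is a perfect cube, so E-series; the 4-jet and mu = 7 give E_7.

Type E_{7}, Milnor number mu = 7.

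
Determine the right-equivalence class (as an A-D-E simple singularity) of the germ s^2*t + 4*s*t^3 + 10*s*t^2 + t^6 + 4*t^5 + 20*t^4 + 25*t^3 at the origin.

D_7

The Hessian of f at 0 has rank 0. Corank 2; j^3 = t*(s + 5*t)^2 has shape L^2 M (L != M), so D-series; mu = 7 gives D_7.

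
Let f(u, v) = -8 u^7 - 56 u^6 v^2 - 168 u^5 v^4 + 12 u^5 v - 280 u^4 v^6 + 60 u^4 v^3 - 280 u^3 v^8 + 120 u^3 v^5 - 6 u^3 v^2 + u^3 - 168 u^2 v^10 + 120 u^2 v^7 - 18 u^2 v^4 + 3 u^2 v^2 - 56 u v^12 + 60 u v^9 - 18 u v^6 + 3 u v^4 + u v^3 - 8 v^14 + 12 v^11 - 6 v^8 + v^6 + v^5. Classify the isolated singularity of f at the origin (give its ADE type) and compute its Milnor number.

Type E_7, Milnor number mu = 7.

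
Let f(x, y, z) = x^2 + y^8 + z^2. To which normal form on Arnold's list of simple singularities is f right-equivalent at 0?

The Hessian of f at 0 is [[2, 0, 0], [0, 0, 0], [0, 0, 2]] with rank 2, so corank 1. A Groebner basis of the Jacobian ideal J(f) in C{x,y,z} is {y^7, x, z}; counting standard monomials gives mu = 7. Corank 1: A-series; mu = 7 gives A_7.

A_7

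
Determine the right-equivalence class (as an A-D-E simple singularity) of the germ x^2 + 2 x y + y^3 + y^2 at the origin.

A2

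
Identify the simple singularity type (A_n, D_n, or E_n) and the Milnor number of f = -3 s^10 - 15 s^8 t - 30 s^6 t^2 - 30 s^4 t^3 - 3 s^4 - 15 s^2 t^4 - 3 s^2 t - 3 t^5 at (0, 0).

Type D_6, Milnor number mu = 6.

The Hessian of f at 0 has rank 0. Corank 2; j^3 = -3*s^2*t has shape L^2 M (L != M), so D-series; mu = 6 gives D_6.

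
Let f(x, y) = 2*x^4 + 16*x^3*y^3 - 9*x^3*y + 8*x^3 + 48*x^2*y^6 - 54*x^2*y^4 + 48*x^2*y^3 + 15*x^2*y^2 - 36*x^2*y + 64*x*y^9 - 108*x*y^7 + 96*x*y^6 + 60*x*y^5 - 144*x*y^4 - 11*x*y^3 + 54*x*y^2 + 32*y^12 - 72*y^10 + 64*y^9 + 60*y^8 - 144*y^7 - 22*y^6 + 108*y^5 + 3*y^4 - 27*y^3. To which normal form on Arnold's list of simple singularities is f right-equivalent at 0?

The Hessian of f at 0 is [[0, 0], [0, 0]] with rank 0, so corank 2. A Groebner basis of the Jacobian ideal J(f) in C{x,y} is {768*x^2 - 2304*x*y + y^4 + 8*y^3 + 1728*y^2, x^3 + 180*x^2 - 540*x*y - 3*y^3/2 + 405*y^2, x^2*y + 88*x^2 - 264*x*y - 4*y^3/3 + 198*y^2, 32*x^2 + x*y^2 - 96*x*y - 7*y^3/6 + 72*y^2}; counting standard monomials gives mu = 7. Corank 2; j^3 = (2*x - 3*y)^3 is a perfect cube, so E-series; the 4-jet and mu = 7 give E_7.

E7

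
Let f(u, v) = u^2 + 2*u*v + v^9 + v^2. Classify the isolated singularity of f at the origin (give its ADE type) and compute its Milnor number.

Type A8, Milnor number mu = 8.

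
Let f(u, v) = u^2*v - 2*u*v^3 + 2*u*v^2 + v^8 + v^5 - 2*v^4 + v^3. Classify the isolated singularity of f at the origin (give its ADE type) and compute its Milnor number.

The Hessian of f at 0 is [[0, 0], [0, 0]] with rank 0, so corank 2. A Groebner basis of the Jacobian ideal J(f) in C{u,v} is {u^4 - 6*u^3 - 14*u^2*v - u^2/2 - 21*u*v^2/2 - 7*u*v/2 - 3*v^2, u^3*v + 3*u^3 + 6*u^2*v + u^2/8 + 31*u*v^2/8 + 9*u*v/8 + v^2, -u^3 + u^2*v^2 - u^2*v, -u*v + v^3 - v^2}; counting standard monomials gives mu = 9. Corank 2; j^3 = v*(u + v)^2 has shape L^2 M (L != M), so D-series; mu = 9 gives D_9.

Type D_{9}, Milnor number mu = 9.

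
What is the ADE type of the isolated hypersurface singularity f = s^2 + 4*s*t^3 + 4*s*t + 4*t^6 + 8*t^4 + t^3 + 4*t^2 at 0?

A_2

The Hessian of f at 0 is [[2, 4], [4, 8]] with rank 1, so corank 1. A Groebner basis of the Jacobian ideal J(f) in C{s,t} is {t^2, s + 2*t}; counting standard monomials gives mu = 2. Corank 1: A-series; mu = 2 gives A_2.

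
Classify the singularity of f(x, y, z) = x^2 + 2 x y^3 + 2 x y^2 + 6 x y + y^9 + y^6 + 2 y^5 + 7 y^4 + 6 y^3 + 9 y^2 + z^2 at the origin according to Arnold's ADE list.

A8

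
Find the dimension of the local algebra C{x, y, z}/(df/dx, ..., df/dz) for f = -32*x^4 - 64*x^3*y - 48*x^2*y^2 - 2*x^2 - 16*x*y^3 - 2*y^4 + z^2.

The Hessian of f at 0 has rank 2. Corank 1: A-series; mu = 3 gives A_3.

3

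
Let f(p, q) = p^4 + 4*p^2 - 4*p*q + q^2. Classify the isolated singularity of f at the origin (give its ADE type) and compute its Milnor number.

Type A3, Milnor number mu = 3.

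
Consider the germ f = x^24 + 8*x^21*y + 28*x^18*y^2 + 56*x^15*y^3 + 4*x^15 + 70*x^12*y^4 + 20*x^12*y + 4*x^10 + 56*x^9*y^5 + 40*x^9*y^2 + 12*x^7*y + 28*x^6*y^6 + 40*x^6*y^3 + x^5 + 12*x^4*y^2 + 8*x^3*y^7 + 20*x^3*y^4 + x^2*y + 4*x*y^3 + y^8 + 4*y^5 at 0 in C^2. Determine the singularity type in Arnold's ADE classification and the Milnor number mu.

The Hessian of f at 0 is [[0, 0], [0, 0]] with rank 0, so corank 2. A Groebner basis of the Jacobian ideal J(f) in C{x,y} is {x^4, x^3*y - x^2 - 2*x*y^2, x^3/2 + x^2*y^2, x*y/2 + y^3}; counting standard monomials gives mu = 9. Corank 2; j^3 = x^2*y has shape L^2 M (L != M), so D-series; mu = 9 gives D_9.

Type D9, Milnor number mu = 9.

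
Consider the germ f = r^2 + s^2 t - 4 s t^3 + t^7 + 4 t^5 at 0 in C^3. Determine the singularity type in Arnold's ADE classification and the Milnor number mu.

Type D_{8}, Milnor number mu = 8.

The Hessian of f at 0 has rank 1. Corank 2; j^3 = s^2*t has shape L^2 M (L != M), so D-series; mu = 8 gives D_8.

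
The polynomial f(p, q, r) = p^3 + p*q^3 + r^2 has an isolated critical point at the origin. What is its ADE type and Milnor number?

Type E_7, Milnor number mu = 7.

The Hessian of f at 0 is [[0, 0, 0], [0, 0, 0], [0, 0, 2]] with rank 1, so corank 2. A Groebner basis of the Jacobian ideal J(f) in C{p,q,r} is {p^3, p*q^2, 3*p^2 + q^3, r}; counting standard monomials gives mu = 7. Corank 2; j^3 = p^3 is a perfect cube, so E-series; the 4-jet and mu = 7 give E_7.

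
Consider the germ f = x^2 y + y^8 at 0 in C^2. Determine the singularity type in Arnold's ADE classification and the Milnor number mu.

The Hessian of f at 0 is [[0, 0], [0, 0]] with rank 0, so corank 2. A Groebner basis of the Jacobian ideal J(f) in C{x,y} is {x^2/8 + y^7, x^3, x*y}; counting standard monomials gives mu = 9. Corank 2; j^3 = x^2*y has shape L^2 M (L != M), so D-series; mu = 9 gives D_9.

Type D9, Milnor number mu = 9.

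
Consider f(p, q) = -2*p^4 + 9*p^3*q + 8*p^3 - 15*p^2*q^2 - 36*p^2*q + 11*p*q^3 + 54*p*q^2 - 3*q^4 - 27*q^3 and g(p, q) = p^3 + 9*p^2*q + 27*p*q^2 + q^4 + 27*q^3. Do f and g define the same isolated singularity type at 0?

The Hessian of f at 0 has rank 0. Corank 2; j^3 = (2*p - 3*q)^3 is a perfect cube, so E-series; the 4-jet and mu = 7 give E_7. The Hessian of g at 0 has rank 0. Corank 2; j^3 = (p + 3*q)^3 is a perfect cube, so E-series; the 4-jet and mu = 6 give E_6. f is E_7 but g is E_6, hence not right-equivalent.

No.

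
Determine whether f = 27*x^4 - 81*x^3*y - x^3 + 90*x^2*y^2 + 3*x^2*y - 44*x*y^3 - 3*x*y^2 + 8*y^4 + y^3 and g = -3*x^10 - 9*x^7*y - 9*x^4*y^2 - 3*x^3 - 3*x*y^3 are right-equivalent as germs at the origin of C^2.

The Hessian of f at 0 is [[0, 0], [0, 0]] with rank 0, so corank 2. A Groebner basis of the Jacobian ideal J(f) in C{x,y} is {x^2/3 - 2*x*y/3 + y^4 - y^3/9 + y^2/3, x^3 - 5*x^2/3 + 10*x*y/3 - 4*y^3/9 - 5*y^2/3, x^2*y - 11*x^2/9 + 22*x*y/9 - 16*y^3/27 - 11*y^2/9, -2*x^2/3 + x*y^2 + 4*x*y/3 - 7*y^3/9 - 2*y^2/3}; counting standard monomials gives mu = 7. Corank 2; j^3 = -(x - y)^3 is a perfect cube, so E-series; the 4-jet and mu = 7 give E_7. The Hessian of g at 0 is [[0, 0], [0, 0]] with rank 0, so corank 2. A Groebner basis of the Jacobian ideal J(g) in C{x,y} is {x^3, x*y^2, 3*x^2 + y^3}; counting standard monomials gives mu = 7. Corank 2; j^3 = -3*x^3 is a perfect cube, so E-series; the 4-jet and mu = 7 give E_7. Both have type E_7, hence right-equivalent.

Yes.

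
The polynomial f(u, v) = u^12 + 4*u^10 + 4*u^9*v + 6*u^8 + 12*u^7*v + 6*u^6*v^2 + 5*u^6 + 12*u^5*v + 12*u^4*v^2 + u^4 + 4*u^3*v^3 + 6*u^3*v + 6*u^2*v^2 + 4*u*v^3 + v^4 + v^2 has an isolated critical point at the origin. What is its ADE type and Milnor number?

Type A_{3}, Milnor number mu = 3.

The Hessian of f at 0 has rank 1. Corank 1: A-series; mu = 3 gives A_3.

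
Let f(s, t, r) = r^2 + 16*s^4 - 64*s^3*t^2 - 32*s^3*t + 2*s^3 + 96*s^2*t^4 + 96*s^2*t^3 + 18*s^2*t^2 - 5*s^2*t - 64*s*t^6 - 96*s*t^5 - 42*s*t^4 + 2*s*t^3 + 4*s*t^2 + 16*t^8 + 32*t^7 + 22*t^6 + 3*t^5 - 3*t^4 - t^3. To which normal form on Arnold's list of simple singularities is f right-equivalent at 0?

The Hessian of f at 0 has rank 1. Corank 2; j^3 = (s - t)^2*(2*s - t) has shape L^2 M (L != M), so D-series; mu = 5 gives D_5.

D_5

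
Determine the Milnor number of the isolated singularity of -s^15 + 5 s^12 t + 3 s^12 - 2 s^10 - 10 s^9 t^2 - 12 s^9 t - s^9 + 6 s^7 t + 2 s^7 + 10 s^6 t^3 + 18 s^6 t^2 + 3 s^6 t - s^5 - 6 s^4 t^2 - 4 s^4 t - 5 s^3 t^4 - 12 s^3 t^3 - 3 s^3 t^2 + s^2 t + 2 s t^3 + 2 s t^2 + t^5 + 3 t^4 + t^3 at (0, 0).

The Hessian of f at 0 has rank 0. Corank 2; j^3 = t*(s + t)^2 has shape L^2 M (L != M), so D-series; mu = 5 gives D_5.

5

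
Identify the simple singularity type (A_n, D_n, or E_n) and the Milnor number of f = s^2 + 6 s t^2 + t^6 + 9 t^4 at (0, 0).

Type A5, Milnor number mu = 5.

The Hessian of f at 0 has rank 1. Corank 1: A-series; mu = 5 gives A_5.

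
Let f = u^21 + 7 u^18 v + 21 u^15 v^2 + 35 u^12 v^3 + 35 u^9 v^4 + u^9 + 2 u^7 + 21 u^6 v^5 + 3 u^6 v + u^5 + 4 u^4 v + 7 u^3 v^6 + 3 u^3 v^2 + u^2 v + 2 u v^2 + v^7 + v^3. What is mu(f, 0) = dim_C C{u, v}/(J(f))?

The Hessian of f at 0 is [[0, 0], [0, 0]] with rank 0, so corank 2. A Groebner basis of the Jacobian ideal J(f) in C{u,v} is {-u^2/3 + u*v^3 + u*v/3 + 2*v^2/3, u^2/2 + v^4 - v^2/2, u^3 - 3*u*v^2 - 2*v^3, u^2*v + 2*u*v^2 + v^3}; counting standard monomials gives mu = 8. Corank 2; j^3 = v*(u + v)^2 has shape L^2 M (L != M), so D-series; mu = 8 gives D_8.

8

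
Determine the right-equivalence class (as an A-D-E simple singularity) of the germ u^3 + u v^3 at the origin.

E_7

The Hessian of f at 0 is [[0, 0], [0, 0]] with rank 0, so corank 2. A Groebner basis of the Jacobian ideal J(f) in C{u,v} is {u^3, u*v^2, 3*u^2 + v^3}; counting standard monomials gives mu = 7. Corank 2; j^3 = u^3 is a perfect cube, so E-series; the 4-jet and mu = 7 give E_7.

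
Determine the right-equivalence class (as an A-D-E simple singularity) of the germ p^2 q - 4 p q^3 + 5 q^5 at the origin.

D_{6}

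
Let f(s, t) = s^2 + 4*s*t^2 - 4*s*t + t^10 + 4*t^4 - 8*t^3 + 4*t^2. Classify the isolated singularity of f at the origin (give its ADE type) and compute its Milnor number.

Type A_{9}, Milnor number mu = 9.

The Hessian of f at 0 is [[2, -4], [-4, 8]] with rank 1, so corank 1. A Groebner basis of the Jacobian ideal J(f) in C{s,t} is {s^5 + 20*s^4 - 120*s^3*t - 140*s^3 + 432*s^2*t + 184*s^2 - 432*s*t - 64*s + 128*t, s^4*t + 4*s^4 - 20*s^3*t - 20*s^3 + 60*s^2*t + 24*s^2 - 56*s*t - 8*s + 16*t, s/2 + t^2 - t}; counting standard monomials gives mu = 9. Corank 1: A-series; mu = 9 gives A_9.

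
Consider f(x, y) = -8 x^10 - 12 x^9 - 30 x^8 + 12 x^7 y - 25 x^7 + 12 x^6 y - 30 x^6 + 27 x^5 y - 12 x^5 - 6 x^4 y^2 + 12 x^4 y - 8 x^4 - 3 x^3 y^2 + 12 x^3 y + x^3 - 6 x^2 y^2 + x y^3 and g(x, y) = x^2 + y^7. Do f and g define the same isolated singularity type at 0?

No.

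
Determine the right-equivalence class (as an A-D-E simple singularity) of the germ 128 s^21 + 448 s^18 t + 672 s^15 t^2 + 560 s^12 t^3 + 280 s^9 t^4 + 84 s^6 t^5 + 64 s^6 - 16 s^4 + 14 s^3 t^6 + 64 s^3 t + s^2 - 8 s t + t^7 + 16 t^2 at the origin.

A_{6}

The Hessian of f at 0 is [[2, -8], [-8, 32]] with rank 1, so corank 1. A Groebner basis of the Jacobian ideal J(f) in C{s,t} is {-s*t/512 + t^4 + t^2/128, s*t^2 - s/384 - 8*t^3/3 + t/96, s^2 - 8*s*t + 16*t^2}; counting standard monomials gives mu = 6. Corank 1: A-series; mu = 6 gives A_6.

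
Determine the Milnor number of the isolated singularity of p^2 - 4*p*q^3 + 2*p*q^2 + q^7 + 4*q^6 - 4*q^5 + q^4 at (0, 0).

The Hessian of f at 0 is [[2, 0], [0, 0]] with rank 1, so corank 1. A Groebner basis of the Jacobian ideal J(f) in C{p,q} is {p^3, p^2*q + p^2/4 - p*q/8 - p/16 - q^2/16, p^2/2 + p*q^2 + p*q/4 + p/8 + q^2/8, -p/2 + q^3 - q^2/2}; counting standard monomials gives mu = 6. Corank 1: A-series; mu = 6 gives A_6.

6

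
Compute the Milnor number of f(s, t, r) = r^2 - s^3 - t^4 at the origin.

6

The Hessian of f at 0 has rank 1. Corank 2; j^3 = -s^3 is a perfect cube, so E-series; the 4-jet and mu = 6 give E_6.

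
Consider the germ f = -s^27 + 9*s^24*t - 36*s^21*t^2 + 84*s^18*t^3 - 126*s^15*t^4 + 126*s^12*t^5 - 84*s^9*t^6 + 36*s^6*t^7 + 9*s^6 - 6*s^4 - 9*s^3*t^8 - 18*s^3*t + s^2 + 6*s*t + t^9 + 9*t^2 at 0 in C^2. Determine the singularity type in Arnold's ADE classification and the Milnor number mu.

The Hessian of f at 0 has rank 1. Corank 1: A-series; mu = 8 gives A_8.

Type A_{8}, Milnor number mu = 8.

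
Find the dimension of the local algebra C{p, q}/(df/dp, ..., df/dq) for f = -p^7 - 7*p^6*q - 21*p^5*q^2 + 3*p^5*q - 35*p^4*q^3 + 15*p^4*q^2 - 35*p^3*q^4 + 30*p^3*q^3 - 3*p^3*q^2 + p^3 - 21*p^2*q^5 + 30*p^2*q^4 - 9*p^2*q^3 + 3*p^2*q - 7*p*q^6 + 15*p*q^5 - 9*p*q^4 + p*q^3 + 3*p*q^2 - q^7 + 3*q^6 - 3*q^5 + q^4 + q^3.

The Hessian of f at 0 has rank 0. Corank 2; j^3 = (p + q)^3 is a perfect cube, so E-series; the 4-jet and mu = 7 give E_7.

7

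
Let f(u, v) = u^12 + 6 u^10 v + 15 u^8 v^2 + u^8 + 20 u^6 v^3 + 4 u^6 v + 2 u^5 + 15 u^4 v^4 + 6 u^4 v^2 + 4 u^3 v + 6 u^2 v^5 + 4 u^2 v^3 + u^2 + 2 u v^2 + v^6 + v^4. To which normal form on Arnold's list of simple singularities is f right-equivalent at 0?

The Hessian of f at 0 is [[2, 0], [0, 0]] with rank 1, so corank 1. A Groebner basis of the Jacobian ideal J(f) in C{u,v} is {u^3, u^2*v, u + v^2}; counting standard monomials gives mu = 5. Corank 1: A-series; mu = 5 gives A_5.

A5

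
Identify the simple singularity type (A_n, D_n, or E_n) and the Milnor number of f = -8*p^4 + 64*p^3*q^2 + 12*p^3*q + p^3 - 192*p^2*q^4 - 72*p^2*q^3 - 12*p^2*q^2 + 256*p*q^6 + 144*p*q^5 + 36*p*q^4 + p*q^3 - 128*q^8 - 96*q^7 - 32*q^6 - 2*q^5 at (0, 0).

Type E7, Milnor number mu = 7.

The Hessian of f at 0 is [[0, 0], [0, 0]] with rank 0, so corank 2. A Groebner basis of the Jacobian ideal J(f) in C{p,q} is {3*p^2/8 + q^4 + q^3/8, p^3, p^2*q - p^2/8 - q^3/24, p^2/4 + p*q^2 + q^3/12}; counting standard monomials gives mu = 7. Corank 2; j^3 = p^3 is a perfect cube, so E-series; the 4-jet and mu = 7 give E_7.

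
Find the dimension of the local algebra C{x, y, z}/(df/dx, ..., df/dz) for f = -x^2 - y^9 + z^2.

8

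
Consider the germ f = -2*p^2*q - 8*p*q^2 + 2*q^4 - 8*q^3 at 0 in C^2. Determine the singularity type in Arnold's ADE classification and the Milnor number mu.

The Hessian of f at 0 is [[0, 0], [0, 0]] with rank 0, so corank 2. A Groebner basis of the Jacobian ideal J(f) in C{p,q} is {p^3 + 2*p^2 - 8*q^2, -p^2/4 + q^3 + q^2, p*q + 2*q^2}; counting standard monomials gives mu = 5. Corank 2; j^3 = -2*q*(p + 2*q)^2 has shape L^2 M (L != M), so D-series; mu = 5 gives D_5.

Type D_{5}, Milnor number mu = 5.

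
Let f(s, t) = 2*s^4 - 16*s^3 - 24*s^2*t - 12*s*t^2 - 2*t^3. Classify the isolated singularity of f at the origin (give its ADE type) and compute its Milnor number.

Type E6, Milnor number mu = 6.

The Hessian of f at 0 has rank 0. Corank 2; j^3 = -2*(2*s + t)^3 is a perfect cube, so E-series; the 4-jet and mu = 6 give E_6.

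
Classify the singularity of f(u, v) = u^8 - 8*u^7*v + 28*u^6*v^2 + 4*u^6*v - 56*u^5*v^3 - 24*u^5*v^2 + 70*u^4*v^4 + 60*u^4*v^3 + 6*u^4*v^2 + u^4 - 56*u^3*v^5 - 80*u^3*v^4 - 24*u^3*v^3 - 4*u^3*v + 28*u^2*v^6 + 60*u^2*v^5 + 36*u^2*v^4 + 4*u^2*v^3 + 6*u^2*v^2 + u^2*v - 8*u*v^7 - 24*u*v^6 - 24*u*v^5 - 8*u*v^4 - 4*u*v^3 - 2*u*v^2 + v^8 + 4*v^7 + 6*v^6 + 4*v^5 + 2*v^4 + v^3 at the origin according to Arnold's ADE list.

D5

The Hessian of f at 0 is [[0, 0], [0, 0]] with rank 0, so corank 2. A Groebner basis of the Jacobian ideal J(f) in C{u,v} is {u^3 + u^2/4 - v^2/4, u^2/4 + v^3 - v^2/4, u*v - v^2}; counting standard monomials gives mu = 5. Corank 2; j^3 = v*(u - v)^2 has shape L^2 M (L != M), so D-series; mu = 5 gives D_5.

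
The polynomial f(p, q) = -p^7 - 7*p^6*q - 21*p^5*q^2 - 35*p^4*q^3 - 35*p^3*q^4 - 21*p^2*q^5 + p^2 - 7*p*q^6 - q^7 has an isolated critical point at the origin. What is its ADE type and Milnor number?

Type A_{6}, Milnor number mu = 6.

The Hessian of f at 0 has rank 1. Corank 1: A-series; mu = 6 gives A_6.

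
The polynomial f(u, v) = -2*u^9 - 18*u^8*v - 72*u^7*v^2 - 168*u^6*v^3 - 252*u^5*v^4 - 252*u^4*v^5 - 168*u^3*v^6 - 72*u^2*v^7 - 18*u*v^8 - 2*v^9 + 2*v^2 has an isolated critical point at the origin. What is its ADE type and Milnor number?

Type A_8, Milnor number mu = 8.

The Hessian of f at 0 has rank 1. Corank 1: A-series; mu = 8 gives A_8.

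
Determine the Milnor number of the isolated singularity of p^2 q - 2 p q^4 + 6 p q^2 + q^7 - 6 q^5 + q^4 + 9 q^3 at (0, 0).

5

The Hessian of f at 0 has rank 0. Corank 2; j^3 = q*(p + 3*q)^2 has shape L^2 M (L != M), so D-series; mu = 5 gives D_5.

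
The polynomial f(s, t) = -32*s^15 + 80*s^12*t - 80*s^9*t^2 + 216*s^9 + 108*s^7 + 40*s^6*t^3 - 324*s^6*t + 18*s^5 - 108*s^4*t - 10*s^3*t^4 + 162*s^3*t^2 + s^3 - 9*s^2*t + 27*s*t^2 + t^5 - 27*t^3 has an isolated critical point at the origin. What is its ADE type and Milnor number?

The Hessian of f at 0 has rank 0. Corank 2; j^3 = (s - 3*t)^3 is a perfect cube, so E-series; the 5-jet and mu = 8 give E_8.

Type E8, Milnor number mu = 8.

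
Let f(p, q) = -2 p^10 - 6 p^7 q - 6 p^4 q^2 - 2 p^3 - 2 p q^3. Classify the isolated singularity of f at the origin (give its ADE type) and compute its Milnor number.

Type E_7, Milnor number mu = 7.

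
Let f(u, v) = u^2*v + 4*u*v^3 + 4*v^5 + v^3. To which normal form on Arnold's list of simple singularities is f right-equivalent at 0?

D4

The Hessian of f at 0 has rank 0. Corank 2; j^3 = v*(u^2 + v^2) splits into three distinct lines over C (the quadratic factor has nonzero discriminant), so D_4.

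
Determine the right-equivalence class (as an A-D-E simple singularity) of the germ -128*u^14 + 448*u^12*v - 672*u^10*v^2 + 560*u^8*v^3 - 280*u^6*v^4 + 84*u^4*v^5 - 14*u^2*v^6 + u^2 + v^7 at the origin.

The Hessian of f at 0 has rank 1. Corank 1: A-series; mu = 6 gives A_6.

A6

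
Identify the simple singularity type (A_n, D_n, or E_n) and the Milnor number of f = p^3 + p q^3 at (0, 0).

Type E_{7}, Milnor number mu = 7.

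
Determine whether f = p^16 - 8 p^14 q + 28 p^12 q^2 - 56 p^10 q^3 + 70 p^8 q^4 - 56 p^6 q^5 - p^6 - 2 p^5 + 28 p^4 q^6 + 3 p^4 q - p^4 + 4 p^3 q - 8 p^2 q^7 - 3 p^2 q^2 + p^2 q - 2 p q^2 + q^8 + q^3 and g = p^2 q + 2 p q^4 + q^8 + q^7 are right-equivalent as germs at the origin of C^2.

The Hessian of f at 0 is [[0, 0], [0, 0]] with rank 0, so corank 2. A Groebner basis of the Jacobian ideal J(f) in C{p,q} is {p^4 + p^3 + p*q - q^2, 9*p^3/8 + p^2/8 + p*q^3 + 6*p*q^2 + 31*p*q/8 - 3*q^3 - 4*q^2, 7*p^3/2 + p^2/2 + 14*p*q^2 + 21*p*q/2 + q^4 - 6*q^3 - 11*q^2, p^2*q + p*q - q^2}; counting standard monomials gives mu = 9. Corank 2; j^3 = q*(p - q)^2 has shape L^2 M (L != M), so D-series; mu = 9 gives D_9. The Hessian of g at 0 is [[0, 0], [0, 0]] with rank 0, so corank 2. A Groebner basis of the Jacobian ideal J(g) in C{p,q} is {p^2*q^2, 8*p^2*q + p^2 + p*q^3, p*q + q^4, p^3}; counting standard monomials gives mu = 9. Corank 2; j^3 = p^2*q has shape L^2 M (L != M), so D-series; mu = 9 gives D_9. Both have type D_9, hence right-equivalent.

Yes.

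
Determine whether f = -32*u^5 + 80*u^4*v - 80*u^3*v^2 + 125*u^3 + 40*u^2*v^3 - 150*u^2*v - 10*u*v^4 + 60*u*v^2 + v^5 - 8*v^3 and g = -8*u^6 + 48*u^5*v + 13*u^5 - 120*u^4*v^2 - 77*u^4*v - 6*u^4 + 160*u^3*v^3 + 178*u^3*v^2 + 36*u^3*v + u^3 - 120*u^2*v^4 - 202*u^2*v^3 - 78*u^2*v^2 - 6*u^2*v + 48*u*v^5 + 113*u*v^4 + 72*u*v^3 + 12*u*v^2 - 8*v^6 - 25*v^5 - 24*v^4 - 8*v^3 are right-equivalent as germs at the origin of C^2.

Yes.

The Hessian of f at 0 is [[0, 0], [0, 0]] with rank 0, so corank 2. A Groebner basis of the Jacobian ideal J(f) in C{u,v} is {v^5, u*v^3 - 17*v^4/40, u^2 - 4*u*v/5 + 4*v^2/25}; counting standard monomials gives mu = 8. Corank 2; j^3 = (5*u - 2*v)^3 is a perfect cube, so E-series; the 5-jet and mu = 8 give E_8. The Hessian of g at 0 is [[0, 0], [0, 0]] with rank 0, so corank 2. A Groebner basis of the Jacobian ideal J(g) in C{u,v} is {7*u^2/32 + u*v^3 - 7*u*v^2/8 - 7*u*v/8 + 7*v^3/4 + 7*v^2/8, u^2/8 - u*v^2/2 - u*v/2 + v^4 + v^3 + v^2/2, u^3 - 3*u^2/4 - 9*u*v^2 + 3*u*v + 10*v^3 - 3*v^2, u^2*v - u^2/8 - 7*u*v^2/2 + u*v/2 + 3*v^3 - v^2/2}; counting standard monomials gives mu = 8. Corank 2; j^3 = (u - 2*v)^3 is a perfect cube, so E-series; the 5-jet and mu = 8 give E_8. Both have type E_8, hence right-equivalent.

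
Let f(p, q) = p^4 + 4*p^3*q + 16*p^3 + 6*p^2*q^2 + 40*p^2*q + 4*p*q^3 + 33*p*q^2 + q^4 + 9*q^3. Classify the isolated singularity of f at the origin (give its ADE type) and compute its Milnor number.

The Hessian of f at 0 has rank 0. Corank 2; j^3 = (p + q)*(4*p + 3*q)^2 has shape L^2 M (L != M), so D-series; mu = 5 gives D_5.

Type D_{5}, Milnor number mu = 5.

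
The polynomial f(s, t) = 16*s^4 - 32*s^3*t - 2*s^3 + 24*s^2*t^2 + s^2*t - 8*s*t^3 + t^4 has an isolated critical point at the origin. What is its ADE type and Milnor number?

Type D5, Milnor number mu = 5.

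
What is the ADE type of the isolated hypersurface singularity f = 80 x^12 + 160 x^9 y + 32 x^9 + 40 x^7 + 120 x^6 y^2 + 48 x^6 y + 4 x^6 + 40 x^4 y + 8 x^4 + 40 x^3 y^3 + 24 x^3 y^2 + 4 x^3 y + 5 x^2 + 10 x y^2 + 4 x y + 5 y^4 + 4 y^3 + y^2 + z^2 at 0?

A_1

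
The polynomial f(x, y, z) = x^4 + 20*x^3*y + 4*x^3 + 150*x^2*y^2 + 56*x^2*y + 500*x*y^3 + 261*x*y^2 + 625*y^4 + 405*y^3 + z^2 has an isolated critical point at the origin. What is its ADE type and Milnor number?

The Hessian of f at 0 has rank 1. Corank 2; j^3 = (x + 5*y)*(2*x + 9*y)^2 has shape L^2 M (L != M), so D-series; mu = 5 gives D_5.

Type D5, Milnor number mu = 5.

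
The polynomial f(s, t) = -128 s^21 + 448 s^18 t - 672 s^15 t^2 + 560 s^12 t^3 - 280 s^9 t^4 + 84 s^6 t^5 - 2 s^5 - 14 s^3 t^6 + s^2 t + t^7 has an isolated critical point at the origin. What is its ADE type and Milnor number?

Type D_{8}, Milnor number mu = 8.

The Hessian of f at 0 has rank 0. Corank 2; j^3 = s^2*t has shape L^2 M (L != M), so D-series; mu = 8 gives D_8.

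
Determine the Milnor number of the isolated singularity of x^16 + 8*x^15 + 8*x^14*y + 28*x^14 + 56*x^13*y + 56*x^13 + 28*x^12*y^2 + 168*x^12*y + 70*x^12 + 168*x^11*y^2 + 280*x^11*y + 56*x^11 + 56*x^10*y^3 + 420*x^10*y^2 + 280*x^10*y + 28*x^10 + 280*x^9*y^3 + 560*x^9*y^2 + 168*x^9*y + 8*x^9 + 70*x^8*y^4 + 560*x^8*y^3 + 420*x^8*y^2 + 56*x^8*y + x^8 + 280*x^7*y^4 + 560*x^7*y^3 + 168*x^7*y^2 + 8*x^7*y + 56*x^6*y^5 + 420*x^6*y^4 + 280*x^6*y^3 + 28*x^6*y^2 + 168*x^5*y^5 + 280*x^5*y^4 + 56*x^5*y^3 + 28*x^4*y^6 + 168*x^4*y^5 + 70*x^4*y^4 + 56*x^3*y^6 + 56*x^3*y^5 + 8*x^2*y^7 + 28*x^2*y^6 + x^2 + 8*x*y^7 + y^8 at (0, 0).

The Hessian of f at 0 is [[2, 0], [0, 0]] with rank 1, so corank 1. A Groebner basis of the Jacobian ideal J(f) in C{x,y} is {y^7, x}; counting standard monomials gives mu = 7. Corank 1: A-series; mu = 7 gives A_7.

7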